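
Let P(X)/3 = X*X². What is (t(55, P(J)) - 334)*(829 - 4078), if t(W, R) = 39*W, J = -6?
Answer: -5883939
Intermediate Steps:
P(X) = 3*X³ (P(X) = 3*(X*X²) = 3*X³)
(t(55, P(J)) - 334)*(829 - 4078) = (39*55 - 334)*(829 - 4078) = (2145 - 334)*(-3249) = 1811*(-3249) = -5883939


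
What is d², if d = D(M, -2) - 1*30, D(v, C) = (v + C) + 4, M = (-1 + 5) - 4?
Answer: 784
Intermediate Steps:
M = 0 (M = 4 - 4 = 0)
D(v, C) = 4 + C + v (D(v, C) = (C + v) + 4 = 4 + C + v)
d = -28 (d = (4 - 2 + 0) - 1*30 = 2 - 30 = -28)
d² = (-28)² = 784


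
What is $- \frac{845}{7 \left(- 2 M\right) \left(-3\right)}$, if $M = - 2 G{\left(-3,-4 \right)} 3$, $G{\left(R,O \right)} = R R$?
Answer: $\frac{845}{2268} \approx 0.37257$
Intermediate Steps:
$G{\left(R,O \right)} = R^{2}$
$M = -54$ ($M = - 2 \left(-3\right)^{2} \cdot 3 = \left(-2\right) 9 \cdot 3 = \left(-18\right) 3 = -54$)
$- \frac{845}{7 \left(- 2 M\right) \left(-3\right)} = - \frac{845}{7 \left(\left(-2\right) \left(-54\right)\right) \left(-3\right)} = - \frac{845}{7 \cdot 108 \left(-3\right)} = - \frac{845}{756 \left(-3\right)} = - \frac{845}{-2268} = \left(-845\right) \left(- \frac{1}{2268}\right) = \frac{845}{2268}$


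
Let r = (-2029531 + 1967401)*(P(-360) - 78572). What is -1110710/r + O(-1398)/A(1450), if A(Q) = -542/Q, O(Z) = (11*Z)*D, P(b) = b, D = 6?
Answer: 300965750317051/1219262604 ≈ 2.4684e+5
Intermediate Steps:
O(Z) = 66*Z (O(Z) = (11*Z)*6 = 66*Z)
r = 4904045160 (r = (-2029531 + 1967401)*(-360 - 78572) = -62130*(-78932) = 4904045160)
-1110710/r + O(-1398)/A(1450) = -1110710/4904045160 + (66*(-1398))/((-542/1450)) = -1110710*1/4904045160 - 92268/((-542*1/1450)) = -1019/4499124 - 92268/(-271/725) = -1019/4499124 - 92268*(-725/271) = -1019/4499124 + 66894300/271 = 300965750317051/1219262604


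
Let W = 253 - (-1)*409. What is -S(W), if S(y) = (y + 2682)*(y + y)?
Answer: -4427456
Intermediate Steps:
W = 662 (W = 253 - 1*(-409) = 253 + 409 = 662)
S(y) = 2*y*(2682 + y) (S(y) = (2682 + y)*(2*y) = 2*y*(2682 + y))
-S(W) = -2*662*(2682 + 662) = -2*662*3344 = -1*4427456 = -4427456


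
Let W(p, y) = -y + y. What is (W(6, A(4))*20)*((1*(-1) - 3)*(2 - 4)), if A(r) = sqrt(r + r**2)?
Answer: 0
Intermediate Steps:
W(p, y) = 0
(W(6, A(4))*20)*((1*(-1) - 3)*(2 - 4)) = (0*20)*((1*(-1) - 3)*(2 - 4)) = 0*((-1 - 3)*(-2)) = 0*(-4*(-2)) = 0*8 = 0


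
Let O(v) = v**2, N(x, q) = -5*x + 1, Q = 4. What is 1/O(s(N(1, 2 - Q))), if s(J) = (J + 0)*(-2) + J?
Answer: 1/16 ≈ 0.062500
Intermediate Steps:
N(x, q) = 1 - 5*x
s(J) = -J (s(J) = J*(-2) + J = -2*J + J = -J)
1/O(s(N(1, 2 - Q))) = 1/((-(1 - 5*1))**2) = 1/((-(1 - 5))**2) = 1/((-1*(-4))**2) = 1/(4**2) = 1/16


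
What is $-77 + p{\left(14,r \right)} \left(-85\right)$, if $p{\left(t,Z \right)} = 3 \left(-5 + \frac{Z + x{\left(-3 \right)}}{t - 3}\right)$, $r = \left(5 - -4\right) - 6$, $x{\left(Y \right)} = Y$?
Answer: $1198$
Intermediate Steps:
$r = 3$ ($r = \left(5 + 4\right) - 6 = 9 - 6 = 3$)
$p{\left(t,Z \right)} = -15 + \frac{3 \left(-3 + Z\right)}{-3 + t}$ ($p{\left(t,Z \right)} = 3 \left(-5 + \frac{Z - 3}{t - 3}\right) = 3 \left(-5 + \frac{-3 + Z}{-3 + t}\right) = -15 + \frac{3 \left(-3 + Z\right)}{-3 + t}$)
$-77 + p{\left(14,r \right)} \left(-85\right) = -77 + \frac{3 \left(12 + 3 - 70\right)}{-3 + 14} \left(-85\right) = -77 + \frac{3 \left(12 + 3 - 70\right)}{11} \left(-85\right) = -77 + 3 \cdot \frac{1}{11} \left(-55\right) \left(-85\right) = -77 - -1275 = -77 + 1275 = 1198$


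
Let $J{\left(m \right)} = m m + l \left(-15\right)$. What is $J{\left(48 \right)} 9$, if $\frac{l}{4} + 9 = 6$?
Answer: $22356$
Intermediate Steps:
$l = -12$ ($l = -36 + 4 \cdot 6 = -36 + 24 = -12$)
$J{\left(m \right)} = 180 + m^{2}$ ($J{\left(m \right)} = m m - -180 = m^{2} + 180 = 180 + m^{2}$)
$J{\left(48 \right)} 9 = \left(180 + 48^{2}\right) 9 = \left(180 + 2304\right) 9 = 2484 \cdot 9 = 22356$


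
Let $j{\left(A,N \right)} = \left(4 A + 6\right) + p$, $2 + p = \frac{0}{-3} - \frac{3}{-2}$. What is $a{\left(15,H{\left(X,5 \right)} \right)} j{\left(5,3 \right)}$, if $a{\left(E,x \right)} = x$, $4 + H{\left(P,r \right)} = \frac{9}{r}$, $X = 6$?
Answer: $- \frac{561}{10} \approx -56.1$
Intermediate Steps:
$p = - \frac{1}{2}$ ($p = -2 + \left(\frac{0}{-3} - \frac{3}{-2}\right) = -2 + \left(0 \left(- \frac{1}{3}\right) - - \frac{3}{2}\right) = -2 + \left(0 + \frac{3}{2}\right) = -2 + \frac{3}{2} = - \frac{1}{2} \approx -0.5$)
$j{\left(A,N \right)} = \frac{11}{2} + 4 A$ ($j{\left(A,N \right)} = \left(4 A + 6\right) - \frac{1}{2} = \left(6 + 4 A\right) - \frac{1}{2} = \frac{11}{2} + 4 A$)
$H{\left(P,r \right)} = -4 + \frac{9}{r}$
$a{\left(15,H{\left(X,5 \right)} \right)} j{\left(5,3 \right)} = \left(-4 + \frac{9}{5}\right) \left(\frac{11}{2} + 4 \cdot 5\right) = \left(-4 + 9 \cdot \frac{1}{5}\right) \left(\frac{11}{2} + 20\right) = \left(-4 + \frac{9}{5}\right) \frac{51}{2} = \left(- \frac{11}{5}\right) \frac{51}{2} = - \frac{561}{10}$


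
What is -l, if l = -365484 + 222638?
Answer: 142846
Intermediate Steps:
l = -142846
-l = -1*(-142846) = 142846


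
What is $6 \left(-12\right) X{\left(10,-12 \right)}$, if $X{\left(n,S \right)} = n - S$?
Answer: $-1584$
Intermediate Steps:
$6 \left(-12\right) X{\left(10,-12 \right)} = 6 \left(-12\right) \left(10 - -12\right) = - 72 \left(10 + 12\right) = \left(-72\right) 22 = -1584$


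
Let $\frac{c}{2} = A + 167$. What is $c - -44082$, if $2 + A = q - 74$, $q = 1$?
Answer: $44266$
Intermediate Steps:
$A = -75$ ($A = -2 + \left(1 - 74\right) = -2 - 73 = -75$)
$c = 184$ ($c = 2 \left(-75 + 167\right) = 2 \cdot 92 = 184$)
$c - -44082 = 184 - -44082 = 184 + 44082 = 44266$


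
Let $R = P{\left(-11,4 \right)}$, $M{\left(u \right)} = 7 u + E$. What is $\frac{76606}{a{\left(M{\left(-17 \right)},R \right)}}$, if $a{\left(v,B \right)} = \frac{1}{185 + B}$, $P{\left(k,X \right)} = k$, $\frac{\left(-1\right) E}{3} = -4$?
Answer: $13329444$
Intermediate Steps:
$E = 12$ ($E = \left(-3\right) \left(-4\right) = 12$)
$M{\left(u \right)} = 12 + 7 u$ ($M{\left(u \right)} = 7 u + 12 = 12 + 7 u$)
$R = -11$
$\frac{76606}{a{\left(M{\left(-17 \right)},R \right)}} = \frac{76606}{\frac{1}{185 - 11}} = \frac{76606}{\frac{1}{174}} = 76606 \frac{1}{\frac{1}{174}} = 76606 \cdot 174 = 13329444$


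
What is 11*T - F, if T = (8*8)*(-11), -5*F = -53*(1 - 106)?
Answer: -6631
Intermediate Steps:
F = -1113 (F = -(-53)*(1 - 106)/5 = -(-53)*(-105)/5 = -⅕*5565 = -1113)
T = -704 (T = 64*(-11) = -704)
11*T - F = 11*(-704) - 1*(-1113) = -7744 + 1113 = -6631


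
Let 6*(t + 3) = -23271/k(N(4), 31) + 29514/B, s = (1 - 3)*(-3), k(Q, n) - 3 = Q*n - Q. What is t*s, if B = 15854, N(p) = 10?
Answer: -74410568/800627 ≈ -92.940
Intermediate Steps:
k(Q, n) = 3 - Q + Q*n (k(Q, n) = 3 + (Q*n - Q) = 3 + (-Q + Q*n) = 3 - Q + Q*n)
s = 6 (s = -2*(-3) = 6)
t = -37205284/2401881 (t = -3 + (-23271/(3 - 1*10 + 10*31) + 29514/15854)/6 = -3 + (-23271/(3 - 10 + 310) + 29514*(1/15854))/6 = -3 + (-23271/303 + 14757/7927)/6 = -3 + (-23271*1/303 + 14757/7927)/6 = -3 + (-7757/101 + 14757/7927)/6 = -3 + (1/6)*(-59999282/800627) = -3 - 29999641/2401881 = -37205284/2401881 ≈ -15.490)
t*s = -37205284/2401881*6 = -74410568/800627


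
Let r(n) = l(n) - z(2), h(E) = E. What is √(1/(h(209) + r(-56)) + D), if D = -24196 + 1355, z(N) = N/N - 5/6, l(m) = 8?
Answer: I*√38660691635/1301 ≈ 151.13*I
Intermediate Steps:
z(N) = ⅙ (z(N) = 1 - 5*⅙ = 1 - ⅚ = ⅙)
r(n) = 47/6 (r(n) = 8 - 1*⅙ = 8 - ⅙ = 47/6)
D = -22841
√(1/(h(209) + r(-56)) + D) = √(1/(209 + 47/6) - 22841) = √(1/(1301/6) - 22841) = √(6/1301 - 22841) = √(-29716135/1301) = I*√38660691635/1301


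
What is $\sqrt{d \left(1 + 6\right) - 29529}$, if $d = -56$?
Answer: $i \sqrt{29921} \approx 172.98 i$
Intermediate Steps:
$\sqrt{d \left(1 + 6\right) - 29529} = \sqrt{- 56 \left(1 + 6\right) - 29529} = \sqrt{\left(-56\right) 7 - 29529} = \sqrt{-392 - 29529} = \sqrt{-29921} = i \sqrt{29921}$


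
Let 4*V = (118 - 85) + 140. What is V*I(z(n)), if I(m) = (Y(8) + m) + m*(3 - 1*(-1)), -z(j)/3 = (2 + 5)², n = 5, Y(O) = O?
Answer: -125771/4 ≈ -31443.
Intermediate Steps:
z(j) = -147 (z(j) = -3*(2 + 5)² = -3*7² = -3*49 = -147)
I(m) = 8 + 5*m (I(m) = (8 + m) + m*(3 - 1*(-1)) = (8 + m) + m*(3 + 1) = (8 + m) + m*4 = (8 + m) + 4*m = 8 + 5*m)
V = 173/4 (V = ((118 - 85) + 140)/4 = (33 + 140)/4 = (¼)*173 = 173/4 ≈ 43.250)
V*I(z(n)) = 173*(8 + 5*(-147))/4 = 173*(8 - 735)/4 = (173/4)*(-727) = -125771/4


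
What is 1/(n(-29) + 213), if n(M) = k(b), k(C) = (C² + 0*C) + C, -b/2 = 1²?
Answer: 1/215 ≈ 0.0046512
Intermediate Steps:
b = -2 (b = -2*1² = -2*1 = -2)
k(C) = C + C² (k(C) = (C² + 0) + C = C² + C = C + C²)
n(M) = 2 (n(M) = -2*(1 - 2) = -2*(-1) = 2)
1/(n(-29) + 213) = 1/(2 + 213) = 1/215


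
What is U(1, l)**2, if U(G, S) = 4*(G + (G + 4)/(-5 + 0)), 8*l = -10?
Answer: 0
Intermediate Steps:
l = -5/4 (l = (1/8)*(-10) = -5/4 ≈ -1.2500)
U(G, S) = -16/5 + 16*G/5 (U(G, S) = 4*(G + (4 + G)/(-5)) = 4*(G + (4 + G)*(-1/5)) = 4*(G + (-4/5 - G/5)) = 4*(-4/5 + 4*G/5) = -16/5 + 16*G/5)
U(1, l)**2 = (-16/5 + (16/5)*1)**2 = (-16/5 + 16/5)**2 = 0**2 = 0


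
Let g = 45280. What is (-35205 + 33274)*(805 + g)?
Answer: -88990135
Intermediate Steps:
(-35205 + 33274)*(805 + g) = (-35205 + 33274)*(805 + 45280) = -1931*46085 = -88990135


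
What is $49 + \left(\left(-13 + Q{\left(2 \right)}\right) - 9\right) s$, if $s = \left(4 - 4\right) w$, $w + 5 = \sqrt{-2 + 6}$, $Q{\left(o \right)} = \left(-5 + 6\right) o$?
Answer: $49$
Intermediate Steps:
$Q{\left(o \right)} = o$ ($Q{\left(o \right)} = 1 o = o$)
$w = -3$ ($w = -5 + \sqrt{-2 + 6} = -5 + \sqrt{4} = -5 + 2 = -3$)
$s = 0$ ($s = \left(4 - 4\right) \left(-3\right) = 0 \left(-3\right) = 0$)
$49 + \left(\left(-13 + Q{\left(2 \right)}\right) - 9\right) s = 49 + \left(\left(-13 + 2\right) - 9\right) 0 = 49 + \left(-11 - 9\right) 0 = 49 - 0 = 49 + 0 = 49$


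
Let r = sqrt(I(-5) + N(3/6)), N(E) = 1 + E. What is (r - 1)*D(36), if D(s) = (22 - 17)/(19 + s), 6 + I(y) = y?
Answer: -1/11 + I*sqrt(38)/22 ≈ -0.090909 + 0.2802*I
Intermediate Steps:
I(y) = -6 + y
D(s) = 5/(19 + s)
r = I*sqrt(38)/2 (r = sqrt((-6 - 5) + (1 + 3/6)) = sqrt(-11 + (1 + 3*(1/6))) = sqrt(-11 + (1 + 1/2)) = sqrt(-11 + 3/2) = sqrt(-19/2) = I*sqrt(38)/2 ≈ 3.0822*I)
(r - 1)*D(36) = (I*sqrt(38)/2 - 1)*(5/(19 + 36)) = (-1 + I*sqrt(38)/2)*(5/55) = (-1 + I*sqrt(38)/2)*(5*(1/55)) = (-1 + I*sqrt(38)/2)*(1/11) = -1/11 + I*sqrt(38)/22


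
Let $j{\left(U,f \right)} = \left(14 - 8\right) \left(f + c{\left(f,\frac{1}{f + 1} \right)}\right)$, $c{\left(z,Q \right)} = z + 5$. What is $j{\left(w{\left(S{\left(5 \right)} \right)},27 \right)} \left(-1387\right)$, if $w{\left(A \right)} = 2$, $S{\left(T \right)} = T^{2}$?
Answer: $-490998$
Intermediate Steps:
$c{\left(z,Q \right)} = 5 + z$
$j{\left(U,f \right)} = 30 + 12 f$ ($j{\left(U,f \right)} = \left(14 - 8\right) \left(f + \left(5 + f\right)\right) = 6 \left(5 + 2 f\right) = 30 + 12 f$)
$j{\left(w{\left(S{\left(5 \right)} \right)},27 \right)} \left(-1387\right) = \left(30 + 12 \cdot 27\right) \left(-1387\right) = \left(30 + 324\right) \left(-1387\right) = 354 \left(-1387\right) = -490998$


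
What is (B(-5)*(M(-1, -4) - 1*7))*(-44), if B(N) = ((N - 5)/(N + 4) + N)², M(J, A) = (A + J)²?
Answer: -19800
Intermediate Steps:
B(N) = (N + (-5 + N)/(4 + N))² (B(N) = ((-5 + N)/(4 + N) + N)² = (N + (-5 + N)/(4 + N))²)
(B(-5)*(M(-1, -4) - 1*7))*(-44) = (((-5 + (-5)² + 5*(-5))²/(4 - 5)²)*((-4 - 1)² - 1*7))*(-44) = (((-5 + 25 - 25)²/(-1)²)*((-5)² - 7))*(-44) = ((1*(-5)²)*(25 - 7))*(-44) = ((1*25)*18)*(-44) = (25*18)*(-44) = 450*(-44) = -19800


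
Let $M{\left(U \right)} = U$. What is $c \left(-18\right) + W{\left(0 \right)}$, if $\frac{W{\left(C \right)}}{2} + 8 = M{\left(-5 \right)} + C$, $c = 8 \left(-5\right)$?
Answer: $694$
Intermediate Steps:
$c = -40$
$W{\left(C \right)} = -26 + 2 C$ ($W{\left(C \right)} = -16 + 2 \left(-5 + C\right) = -16 + \left(-10 + 2 C\right) = -26 + 2 C$)
$c \left(-18\right) + W{\left(0 \right)} = \left(-40\right) \left(-18\right) + \left(-26 + 2 \cdot 0\right) = 720 + \left(-26 + 0\right) = 720 - 26 = 694$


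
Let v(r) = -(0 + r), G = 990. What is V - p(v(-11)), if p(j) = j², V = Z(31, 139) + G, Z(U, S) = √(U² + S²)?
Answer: 869 + √20282 ≈ 1011.4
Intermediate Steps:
Z(U, S) = √(S² + U²)
v(r) = -r
V = 990 + √20282 (V = √(139² + 31²) + 990 = √(19321 + 961) + 990 = √20282 + 990 = 990 + √20282 ≈ 1132.4)
V - p(v(-11)) = (990 + √20282) - (-1*(-11))² = (990 + √20282) - 1*11² = (990 + √20282) - 1*121 = (990 + √20282) - 121 = 869 + √20282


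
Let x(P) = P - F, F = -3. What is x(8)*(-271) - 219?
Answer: -3200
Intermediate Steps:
x(P) = 3 + P (x(P) = P - 1*(-3) = P + 3 = 3 + P)
x(8)*(-271) - 219 = (3 + 8)*(-271) - 219 = 11*(-271) - 219 = -2981 - 219 = -3200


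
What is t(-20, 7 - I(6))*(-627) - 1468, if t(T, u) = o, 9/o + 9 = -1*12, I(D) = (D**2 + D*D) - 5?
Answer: -8395/7 ≈ -1199.3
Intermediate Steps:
I(D) = -5 + 2*D**2 (I(D) = (D**2 + D**2) - 5 = 2*D**2 - 5 = -5 + 2*D**2)
o = -3/7 (o = 9/(-9 - 1*12) = 9/(-9 - 12) = 9/(-21) = 9*(-1/21) = -3/7 ≈ -0.42857)
t(T, u) = -3/7
t(-20, 7 - I(6))*(-627) - 1468 = -3/7*(-627) - 1468 = 1881/7 - 1468 = -8395/7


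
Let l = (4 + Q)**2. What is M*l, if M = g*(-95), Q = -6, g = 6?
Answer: -2280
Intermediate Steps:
M = -570 (M = 6*(-95) = -570)
l = 4 (l = (4 - 6)**2 = (-2)**2 = 4)
M*l = -570*4 = -2280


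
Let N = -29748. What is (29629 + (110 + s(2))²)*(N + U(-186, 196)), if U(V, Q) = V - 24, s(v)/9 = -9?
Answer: -912820260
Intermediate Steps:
s(v) = -81 (s(v) = 9*(-9) = -81)
U(V, Q) = -24 + V
(29629 + (110 + s(2))²)*(N + U(-186, 196)) = (29629 + (110 - 81)²)*(-29748 + (-24 - 186)) = (29629 + 29²)*(-29748 - 210) = (29629 + 841)*(-29958) = 30470*(-29958) = -912820260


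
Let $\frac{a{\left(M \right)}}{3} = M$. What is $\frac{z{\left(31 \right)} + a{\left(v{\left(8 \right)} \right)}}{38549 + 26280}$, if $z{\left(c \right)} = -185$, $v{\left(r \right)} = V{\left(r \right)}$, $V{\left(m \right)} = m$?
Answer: $- \frac{161}{64829} \approx -0.0024835$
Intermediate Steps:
$v{\left(r \right)} = r$
$a{\left(M \right)} = 3 M$
$\frac{z{\left(31 \right)} + a{\left(v{\left(8 \right)} \right)}}{38549 + 26280} = \frac{-185 + 3 \cdot 8}{38549 + 26280} = \frac{-185 + 24}{64829} = \left(-161\right) \frac{1}{64829} = - \frac{161}{64829}$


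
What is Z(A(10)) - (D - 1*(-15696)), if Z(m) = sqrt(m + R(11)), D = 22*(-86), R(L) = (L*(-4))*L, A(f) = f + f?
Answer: -13804 + 4*I*sqrt(29) ≈ -13804.0 + 21.541*I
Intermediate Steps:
A(f) = 2*f
R(L) = -4*L**2 (R(L) = (-4*L)*L = -4*L**2)
D = -1892
Z(m) = sqrt(-484 + m) (Z(m) = sqrt(m - 4*11**2) = sqrt(m - 4*121) = sqrt(m - 484) = sqrt(-484 + m))
Z(A(10)) - (D - 1*(-15696)) = sqrt(-484 + 2*10) - (-1892 - 1*(-15696)) = sqrt(-484 + 20) - (-1892 + 15696) = sqrt(-464) - 1*13804 = 4*I*sqrt(29) - 13804 = -13804 + 4*I*sqrt(29)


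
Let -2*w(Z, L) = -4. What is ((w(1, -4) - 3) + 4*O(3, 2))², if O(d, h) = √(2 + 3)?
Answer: 81 - 8*√5 ≈ 63.111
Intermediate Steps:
O(d, h) = √5
w(Z, L) = 2 (w(Z, L) = -½*(-4) = 2)
((w(1, -4) - 3) + 4*O(3, 2))² = ((2 - 3) + 4*√5)² = (-1 + 4*√5)²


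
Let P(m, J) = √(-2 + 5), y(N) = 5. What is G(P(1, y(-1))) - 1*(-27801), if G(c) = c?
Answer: 27801 + √3 ≈ 27803.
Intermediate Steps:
P(m, J) = √3
G(P(1, y(-1))) - 1*(-27801) = √3 - 1*(-27801) = √3 + 27801 = 27801 + √3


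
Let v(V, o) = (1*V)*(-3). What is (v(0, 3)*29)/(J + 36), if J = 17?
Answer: 0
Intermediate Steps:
v(V, o) = -3*V (v(V, o) = V*(-3) = -3*V)
(v(0, 3)*29)/(J + 36) = (-3*0*29)/(17 + 36) = (0*29)/53 = 0*(1/53) = 0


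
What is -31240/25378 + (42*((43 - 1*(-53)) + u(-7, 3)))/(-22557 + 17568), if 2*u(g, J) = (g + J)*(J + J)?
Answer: -40898324/21101807 ≈ -1.9381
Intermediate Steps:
u(g, J) = J*(J + g) (u(g, J) = ((g + J)*(J + J))/2 = ((J + g)*(2*J))/2 = (2*J*(J + g))/2 = J*(J + g))
-31240/25378 + (42*((43 - 1*(-53)) + u(-7, 3)))/(-22557 + 17568) = -31240/25378 + (42*((43 - 1*(-53)) + 3*(3 - 7)))/(-22557 + 17568) = -31240*1/25378 + (42*((43 + 53) + 3*(-4)))/(-4989) = -15620/12689 + (42*(96 - 12))*(-1/4989) = -15620/12689 + (42*84)*(-1/4989) = -15620/12689 + 3528*(-1/4989) = -15620/12689 - 1176/1663 = -40898324/21101807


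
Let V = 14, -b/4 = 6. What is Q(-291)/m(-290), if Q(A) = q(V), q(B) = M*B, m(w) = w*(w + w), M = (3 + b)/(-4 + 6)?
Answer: -147/168200 ≈ -0.00087396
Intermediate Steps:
b = -24 (b = -4*6 = -24)
M = -21/2 (M = (3 - 24)/(-4 + 6) = -21/2 ≈ -10.500)
m(w) = 2*w² (m(w) = w*(2*w) = 2*w²)
q(B) = -21*B/2
Q(A) = -147 (Q(A) = -21/2*14 = -147)
Q(-291)/m(-290) = -147/(2*(-290)²) = -147/(2*84100) = -147/168200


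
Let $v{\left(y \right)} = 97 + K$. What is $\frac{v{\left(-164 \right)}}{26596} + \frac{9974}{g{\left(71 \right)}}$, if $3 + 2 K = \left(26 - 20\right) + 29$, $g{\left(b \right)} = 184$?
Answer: $\frac{16580581}{305854} \approx 54.211$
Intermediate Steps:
$K = 16$ ($K = - \frac{3}{2} + \frac{\left(26 - 20\right) + 29}{2} = - \frac{3}{2} + \frac{6 + 29}{2} = - \frac{3}{2} + \frac{1}{2} \cdot 35 = - \frac{3}{2} + \frac{35}{2} = 16$)
$v{\left(y \right)} = 113$ ($v{\left(y \right)} = 97 + 16 = 113$)
$\frac{v{\left(-164 \right)}}{26596} + \frac{9974}{g{\left(71 \right)}} = \frac{113}{26596} + \frac{9974}{184} = 113 \cdot \frac{1}{26596} + 9974 \cdot \frac{1}{184} = \frac{113}{26596} + \frac{4987}{92} = \frac{16580581}{305854}$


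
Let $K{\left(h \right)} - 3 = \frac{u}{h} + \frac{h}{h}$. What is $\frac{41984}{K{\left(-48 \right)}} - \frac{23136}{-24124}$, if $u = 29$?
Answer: $\frac{74569368}{6031} \approx 12364.0$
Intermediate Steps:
$K{\left(h \right)} = 4 + \frac{29}{h}$ ($K{\left(h \right)} = 3 + \left(\frac{29}{h} + \frac{h}{h}\right) = 3 + \left(\frac{29}{h} + 1\right) = 3 + \left(1 + \frac{29}{h}\right) = 4 + \frac{29}{h}$)
$\frac{41984}{K{\left(-48 \right)}} - \frac{23136}{-24124} = \frac{41984}{4 + \frac{29}{-48}} - \frac{23136}{-24124} = \frac{41984}{4 + 29 \left(- \frac{1}{48}\right)} - - \frac{5784}{6031} = \frac{41984}{4 - \frac{29}{48}} + \frac{5784}{6031} = \frac{41984}{\frac{163}{48}} + \frac{5784}{6031} = 41984 \cdot \frac{48}{163} + \frac{5784}{6031} = \frac{2015232}{163} + \frac{5784}{6031} = \frac{74569368}{6031}$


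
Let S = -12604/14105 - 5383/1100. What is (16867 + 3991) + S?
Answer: 64706501477/3103100 ≈ 20852.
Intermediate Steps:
S = -17958323/3103100 (S = -12604*1/14105 - 5383*1/1100 = -12604/14105 - 5383/1100 = -17958323/3103100 ≈ -5.7872)
(16867 + 3991) + S = (16867 + 3991) - 17958323/3103100 = 20858 - 17958323/3103100 = 64706501477/3103100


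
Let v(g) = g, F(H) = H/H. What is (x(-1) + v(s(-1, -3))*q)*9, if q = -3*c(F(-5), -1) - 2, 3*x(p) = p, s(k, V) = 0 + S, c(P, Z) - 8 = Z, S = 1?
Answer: -210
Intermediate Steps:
F(H) = 1
c(P, Z) = 8 + Z
s(k, V) = 1 (s(k, V) = 0 + 1 = 1)
x(p) = p/3
q = -23 (q = -3*(8 - 1) - 2 = -3*7 - 2 = -21 - 2 = -23)
(x(-1) + v(s(-1, -3))*q)*9 = ((⅓)*(-1) + 1*(-23))*9 = (-⅓ - 23)*9 = -70/3*9 = -210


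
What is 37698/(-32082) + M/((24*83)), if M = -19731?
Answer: -39339131/3550408 ≈ -11.080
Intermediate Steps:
37698/(-32082) + M/((24*83)) = 37698/(-32082) - 19731/(24*83) = 37698*(-1/32082) - 19731/1992 = -6283/5347 - 19731*1/1992 = -6283/5347 - 6577/664 = -39339131/3550408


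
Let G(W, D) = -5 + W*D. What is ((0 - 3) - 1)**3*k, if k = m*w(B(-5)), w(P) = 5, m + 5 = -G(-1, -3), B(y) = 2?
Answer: 960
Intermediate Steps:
G(W, D) = -5 + D*W
m = -3 (m = -5 - (-5 - 3*(-1)) = -5 - (-5 + 3) = -5 - 1*(-2) = -5 + 2 = -3)
k = -15 (k = -3*5 = -15)
((0 - 3) - 1)**3*k = ((0 - 3) - 1)**3*(-15) = (-3 - 1)**3*(-15) = (-4)**3*(-15) = -64*(-15) = 960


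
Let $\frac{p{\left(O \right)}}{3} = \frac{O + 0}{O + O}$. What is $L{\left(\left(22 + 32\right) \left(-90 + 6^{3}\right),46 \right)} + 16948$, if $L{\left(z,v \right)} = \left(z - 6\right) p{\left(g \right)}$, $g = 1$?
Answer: $27145$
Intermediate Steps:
$p{\left(O \right)} = \frac{3}{2}$ ($p{\left(O \right)} = 3 \frac{O + 0}{O + O} = 3 \frac{O}{2 O} = 3 O \frac{1}{2 O} = 3 \cdot \frac{1}{2} = \frac{3}{2}$)
$L{\left(z,v \right)} = -9 + \frac{3 z}{2}$ ($L{\left(z,v \right)} = \left(z - 6\right) \frac{3}{2} = \left(-6 + z\right) \frac{3}{2} = -9 + \frac{3 z}{2}$)
$L{\left(\left(22 + 32\right) \left(-90 + 6^{3}\right),46 \right)} + 16948 = \left(-9 + \frac{3 \left(22 + 32\right) \left(-90 + 6^{3}\right)}{2}\right) + 16948 = \left(-9 + \frac{3 \cdot 54 \left(-90 + 216\right)}{2}\right) + 16948 = \left(-9 + \frac{3 \cdot 54 \cdot 126}{2}\right) + 16948 = \left(-9 + \frac{3}{2} \cdot 6804\right) + 16948 = \left(-9 + 10206\right) + 16948 = 10197 + 16948 = 27145$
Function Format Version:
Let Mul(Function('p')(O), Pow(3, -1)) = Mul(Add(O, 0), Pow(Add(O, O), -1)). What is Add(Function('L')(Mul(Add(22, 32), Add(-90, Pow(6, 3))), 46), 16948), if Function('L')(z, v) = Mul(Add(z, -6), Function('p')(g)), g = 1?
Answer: 27145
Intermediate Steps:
Function('p')(O) = Rational(3, 2) (Function('p')(O) = Mul(3, Mul(Add(O, 0), Pow(Add(O, O), -1))) = Mul(3, Mul(O, Pow(Mul(2, O), -1))) = Mul(3, Mul(O, Mul(Rational(1, 2), Pow(O, -1)))) = Mul(3, Rational(1, 2)) = Rational(3, 2))
Function('L')(z, v) = Add(-9, Mul(Rational(3, 2), z)) (Function('L')(z, v) = Mul(Add(z, -6), Rational(3, 2)) = Mul(Add(-6, z), Rational(3, 2)) = Add(-9, Mul(Rational(3, 2), z)))
Add(Function('L')(Mul(Add(22, 32), Add(-90, Pow(6, 3))), 46), 16948) = Add(Add(-9, Mul(Rational(3, 2), Mul(Add(22, 32), Add(-90, Pow(6, 3))))), 16948) = Add(Add(-9, Mul(Rational(3, 2), Mul(54, Add(-90, 216)))), 16948) = Add(Add(-9, Mul(Rational(3, 2), Mul(54, 126))), 16948) = Add(Add(-9, Mul(Rational(3, 2), 6804)), 16948) = Add(Add(-9, 10206), 16948) = Add(10197, 16948) = 27145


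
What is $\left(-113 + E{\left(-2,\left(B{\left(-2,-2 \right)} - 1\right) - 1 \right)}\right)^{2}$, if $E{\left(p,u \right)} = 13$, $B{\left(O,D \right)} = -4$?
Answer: $10000$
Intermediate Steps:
$\left(-113 + E{\left(-2,\left(B{\left(-2,-2 \right)} - 1\right) - 1 \right)}\right)^{2} = \left(-113 + 13\right)^{2} = \left(-100\right)^{2} = 10000$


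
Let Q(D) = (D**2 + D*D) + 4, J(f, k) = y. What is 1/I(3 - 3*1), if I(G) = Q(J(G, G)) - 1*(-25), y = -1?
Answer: 1/31 ≈ 0.032258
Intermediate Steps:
J(f, k) = -1
Q(D) = 4 + 2*D**2 (Q(D) = (D**2 + D**2) + 4 = 2*D**2 + 4 = 4 + 2*D**2)
I(G) = 31 (I(G) = (4 + 2*(-1)**2) - 1*(-25) = (4 + 2*1) + 25 = (4 + 2) + 25 = 6 + 25 = 31)
1/I(3 - 3*1) = 1/31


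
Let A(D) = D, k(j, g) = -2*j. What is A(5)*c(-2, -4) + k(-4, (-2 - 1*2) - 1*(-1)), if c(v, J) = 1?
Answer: 13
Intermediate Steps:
A(5)*c(-2, -4) + k(-4, (-2 - 1*2) - 1*(-1)) = 5*1 - 2*(-4) = 5 + 8 = 13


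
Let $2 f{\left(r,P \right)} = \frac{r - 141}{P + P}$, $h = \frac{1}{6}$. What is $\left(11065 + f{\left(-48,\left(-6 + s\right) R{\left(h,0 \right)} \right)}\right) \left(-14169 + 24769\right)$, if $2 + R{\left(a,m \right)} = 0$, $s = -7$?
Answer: $\frac{1524506575}{13} \approx 1.1727 \cdot 10^{8}$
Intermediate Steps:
$h = \frac{1}{6} \approx 0.16667$
$R{\left(a,m \right)} = -2$ ($R{\left(a,m \right)} = -2 + 0 = -2$)
$f{\left(r,P \right)} = \frac{-141 + r}{4 P}$ ($f{\left(r,P \right)} = \frac{\left(r - 141\right) \frac{1}{P + P}}{2} = \frac{\left(-141 + r\right) \frac{1}{2 P}}{2} = \frac{\frac{1}{2} \frac{1}{P} \left(-141 + r\right)}{2} = \frac{-141 + r}{4 P}$)
$\left(11065 + f{\left(-48,\left(-6 + s\right) R{\left(h,0 \right)} \right)}\right) \left(-14169 + 24769\right) = \left(11065 + \frac{-141 - 48}{4 \left(-6 - 7\right) \left(-2\right)}\right) \left(-14169 + 24769\right) = \left(11065 + \frac{1}{4} \frac{1}{\left(-13\right) \left(-2\right)} \left(-189\right)\right) 10600 = \left(11065 + \frac{1}{4} \cdot \frac{1}{26} \left(-189\right)\right) 10600 = \left(11065 - \frac{189}{104}\right) 10600 = \frac{1150571}{104} \cdot 10600 = \frac{1524506575}{13}$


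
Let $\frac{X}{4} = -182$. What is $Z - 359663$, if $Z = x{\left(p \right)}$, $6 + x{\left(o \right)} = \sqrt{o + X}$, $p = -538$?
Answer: $-359669 + i \sqrt{1266} \approx -3.5967 \cdot 10^{5} + 35.581 i$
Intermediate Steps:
$X = -728$ ($X = 4 \left(-182\right) = -728$)
$x{\left(o \right)} = -6 + \sqrt{-728 + o}$ ($x{\left(o \right)} = -6 + \sqrt{o - 728} = -6 + \sqrt{-728 + o}$)
$Z = -6 + i \sqrt{1266}$ ($Z = -6 + \sqrt{-728 - 538} = -6 + \sqrt{-1266} = -6 + i \sqrt{1266} \approx -6.0 + 35.581 i$)
$Z - 359663 = \left(-6 + i \sqrt{1266}\right) - 359663 = -359669 + i \sqrt{1266}$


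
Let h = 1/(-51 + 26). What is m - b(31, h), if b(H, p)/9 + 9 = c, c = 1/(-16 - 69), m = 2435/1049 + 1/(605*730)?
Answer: 657067543563/7875944450 ≈ 83.427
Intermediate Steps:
h = -1/25 (h = 1/(-25) = -1/25 ≈ -0.040000)
m = 1075418799/463290850 (m = 2435*(1/1049) + (1/605)*(1/730) = 2435/1049 + 1/441650 = 1075418799/463290850 ≈ 2.3213)
c = -1/85 (c = 1/(-85) = -1/85 ≈ -0.011765)
b(H, p) = -6894/85 (b(H, p) = -81 + 9*(-1/85) = -81 - 9/85 = -6894/85)
m - b(31, h) = 1075418799/463290850 - 1*(-6894/85) = 1075418799/463290850 + 6894/85 = 657067543563/7875944450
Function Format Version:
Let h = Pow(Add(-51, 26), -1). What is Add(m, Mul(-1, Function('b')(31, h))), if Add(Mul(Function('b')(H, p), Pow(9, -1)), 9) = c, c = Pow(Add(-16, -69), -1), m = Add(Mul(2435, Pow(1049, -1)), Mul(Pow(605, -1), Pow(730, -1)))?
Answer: Rational(657067543563, 7875944450) ≈ 83.427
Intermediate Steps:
h = Rational(-1, 25) (h = Pow(-25, -1) = Rational(-1, 25) ≈ -0.040000)
m = Rational(1075418799, 463290850) (m = Add(Mul(2435, Rational(1, 1049)), Mul(Rational(1, 605), Rational(1, 730))) = Add(Rational(2435, 1049), Rational(1, 441650)) = Rational(1075418799, 463290850) ≈ 2.3213)
c = Rational(-1, 85) (c = Pow(-85, -1) = Rational(-1, 85) ≈ -0.011765)
Function('b')(H, p) = Rational(-6894, 85) (Function('b')(H, p) = Add(-81, Mul(9, Rational(-1, 85))) = Add(-81, Rational(-9, 85)) = Rational(-6894, 85))
Add(m, Mul(-1, Function('b')(31, h))) = Add(Rational(1075418799, 463290850), Mul(-1, Rational(-6894, 85))) = Add(Rational(1075418799, 463290850), Rational(6894, 85)) = Rational(657067543563, 7875944450)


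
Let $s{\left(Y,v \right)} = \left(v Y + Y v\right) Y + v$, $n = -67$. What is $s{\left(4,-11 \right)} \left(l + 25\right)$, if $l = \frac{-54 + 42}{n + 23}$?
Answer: $-9174$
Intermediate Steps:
$s{\left(Y,v \right)} = v + 2 v Y^{2}$ ($s{\left(Y,v \right)} = \left(Y v + Y v\right) Y + v = 2 Y v Y + v = 2 v Y^{2} + v = v + 2 v Y^{2}$)
$l = \frac{3}{11}$ ($l = \frac{-54 + 42}{-67 + 23} = - \frac{12}{-44} = \left(-12\right) \left(- \frac{1}{44}\right) = \frac{3}{11} \approx 0.27273$)
$s{\left(4,-11 \right)} \left(l + 25\right) = - 11 \left(1 + 2 \cdot 4^{2}\right) \left(\frac{3}{11} + 25\right) = - 11 \left(1 + 2 \cdot 16\right) \frac{278}{11} = - 11 \left(1 + 32\right) \frac{278}{11} = \left(-11\right) 33 \cdot \frac{278}{11} = \left(-363\right) \frac{278}{11} = -9174$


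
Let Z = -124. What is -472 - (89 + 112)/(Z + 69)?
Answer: -25759/55 ≈ -468.35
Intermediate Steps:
-472 - (89 + 112)/(Z + 69) = -472 - (89 + 112)/(-124 + 69) = -472 - 201/(-55) = -472 - 201*(-1)/55 = -472 - 1*(-201/55) = -472 + 201/55 = -25759/55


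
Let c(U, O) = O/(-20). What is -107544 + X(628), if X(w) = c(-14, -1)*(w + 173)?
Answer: -2150079/20 ≈ -1.0750e+5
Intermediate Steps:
c(U, O) = -O/20 (c(U, O) = O*(-1/20) = -O/20)
X(w) = 173/20 + w/20 (X(w) = (-1/20*(-1))*(w + 173) = (173 + w)/20 = 173/20 + w/20)
-107544 + X(628) = -107544 + (173/20 + (1/20)*628) = -107544 + (173/20 + 157/5) = -107544 + 801/20 = -2150079/20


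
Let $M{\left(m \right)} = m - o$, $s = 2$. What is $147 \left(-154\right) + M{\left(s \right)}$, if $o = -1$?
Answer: $-22635$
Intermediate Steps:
$M{\left(m \right)} = 1 + m$ ($M{\left(m \right)} = m - -1 = m + 1 = 1 + m$)
$147 \left(-154\right) + M{\left(s \right)} = 147 \left(-154\right) + \left(1 + 2\right) = -22638 + 3 = -22635$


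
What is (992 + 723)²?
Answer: 2941225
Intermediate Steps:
(992 + 723)² = 1715² = 2941225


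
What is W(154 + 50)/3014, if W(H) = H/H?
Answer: 1/3014 ≈ 0.00033179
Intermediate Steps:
W(H) = 1
W(154 + 50)/3014 = 1/3014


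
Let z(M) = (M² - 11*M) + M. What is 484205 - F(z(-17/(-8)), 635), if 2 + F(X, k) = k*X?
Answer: 31669333/64 ≈ 4.9483e+5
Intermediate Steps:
z(M) = M² - 10*M
F(X, k) = -2 + X*k (F(X, k) = -2 + k*X = -2 + X*k)
484205 - F(z(-17/(-8)), 635) = 484205 - (-2 + ((-17/(-8))*(-10 - 17/(-8)))*635) = 484205 - (-2 + ((-17*(-⅛))*(-10 - 17*(-⅛)))*635) = 484205 - (-2 + (17*(-10 + 17/8)/8)*635) = 484205 - (-2 + ((17/8)*(-63/8))*635) = 484205 - (-2 - 1071/64*635) = 484205 - (-2 - 680085/64) = 484205 - 1*(-680213/64) = 484205 + 680213/64 = 31669333/64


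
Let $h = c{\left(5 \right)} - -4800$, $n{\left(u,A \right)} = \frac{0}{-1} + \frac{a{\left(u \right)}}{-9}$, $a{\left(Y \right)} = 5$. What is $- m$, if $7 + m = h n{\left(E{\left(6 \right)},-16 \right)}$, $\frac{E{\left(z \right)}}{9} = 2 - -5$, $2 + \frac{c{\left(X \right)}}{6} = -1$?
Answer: $\frac{7991}{3} \approx 2663.7$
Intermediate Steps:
$c{\left(X \right)} = -18$ ($c{\left(X \right)} = -12 + 6 \left(-1\right) = -12 - 6 = -18$)
$E{\left(z \right)} = 63$ ($E{\left(z \right)} = 9 \left(2 - -5\right) = 9 \left(2 + 5\right) = 9 \cdot 7 = 63$)
$n{\left(u,A \right)} = - \frac{5}{9}$ ($n{\left(u,A \right)} = \frac{0}{-1} + \frac{5}{-9} = 0 \left(-1\right) + 5 \left(- \frac{1}{9}\right) = 0 - \frac{5}{9} = - \frac{5}{9}$)
$h = 4782$ ($h = -18 - -4800 = -18 + 4800 = 4782$)
$m = - \frac{7991}{3}$ ($m = -7 + 4782 \left(- \frac{5}{9}\right) = -7 - \frac{7970}{3} = - \frac{7991}{3} \approx -2663.7$)
$- m = \left(-1\right) \left(- \frac{7991}{3}\right) = \frac{7991}{3}$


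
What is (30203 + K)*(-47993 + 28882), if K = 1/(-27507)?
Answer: -15877302605120/27507 ≈ -5.7721e+8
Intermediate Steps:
K = -1/27507 ≈ -3.6354e-5
(30203 + K)*(-47993 + 28882) = (30203 - 1/27507)*(-47993 + 28882) = (830793920/27507)*(-19111) = -15877302605120/27507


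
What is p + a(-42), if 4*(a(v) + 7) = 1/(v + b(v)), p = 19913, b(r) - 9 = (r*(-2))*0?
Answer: 2627591/132 ≈ 19906.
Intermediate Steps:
b(r) = 9 (b(r) = 9 + (r*(-2))*0 = 9 - 2*r*0 = 9 + 0 = 9)
a(v) = -7 + 1/(4*(9 + v)) (a(v) = -7 + 1/(4*(v + 9)) = -7 + 1/(4*(9 + v)))
p + a(-42) = 19913 + (-251 - 28*(-42))/(4*(9 - 42)) = 19913 + (1/4)*(-251 + 1176)/(-33) = 19913 + (1/4)*(-1/33)*925 = 19913 - 925/132 = 2627591/132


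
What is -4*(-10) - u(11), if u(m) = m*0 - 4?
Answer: 44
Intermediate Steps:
u(m) = -4 (u(m) = 0 - 4 = -4)
-4*(-10) - u(11) = -4*(-10) - 1*(-4) = 40 + 4 = 44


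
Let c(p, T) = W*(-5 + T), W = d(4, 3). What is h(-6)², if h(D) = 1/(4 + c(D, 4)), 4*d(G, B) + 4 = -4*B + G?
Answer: 1/49 ≈ 0.020408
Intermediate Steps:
d(G, B) = -1 - B + G/4 (d(G, B) = -1 + (-4*B + G)/4 = -1 + (G - 4*B)/4 = -1 + (-B + G/4) = -1 - B + G/4)
W = -3 (W = -1 - 1*3 + (¼)*4 = -1 - 3 + 1 = -3)
c(p, T) = 15 - 3*T (c(p, T) = -3*(-5 + T) = 15 - 3*T)
h(D) = ⅐ (h(D) = 1/(4 + (15 - 3*4)) = 1/(4 + (15 - 12)) = 1/(4 + 3) = 1/7 = ⅐)
h(-6)² = (⅐)² = 1/49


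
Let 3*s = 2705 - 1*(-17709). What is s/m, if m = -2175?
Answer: -20414/6525 ≈ -3.1286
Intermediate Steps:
s = 20414/3 (s = (2705 - 1*(-17709))/3 = (2705 + 17709)/3 = (⅓)*20414 = 20414/3 ≈ 6804.7)
s/m = (20414/3)/(-2175) = (20414/3)*(-1/2175) = -20414/6525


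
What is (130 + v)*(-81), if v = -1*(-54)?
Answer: -14904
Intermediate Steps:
v = 54
(130 + v)*(-81) = (130 + 54)*(-81) = 184*(-81) = -14904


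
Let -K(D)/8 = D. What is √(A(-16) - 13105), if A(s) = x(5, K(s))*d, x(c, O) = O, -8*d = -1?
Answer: I*√13089 ≈ 114.41*I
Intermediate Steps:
d = ⅛ (d = -⅛*(-1) = ⅛ ≈ 0.12500)
K(D) = -8*D
A(s) = -s (A(s) = -8*s*(⅛) = -s)
√(A(-16) - 13105) = √(-1*(-16) - 13105) = √(16 - 13105) = √(-13089) = I*√13089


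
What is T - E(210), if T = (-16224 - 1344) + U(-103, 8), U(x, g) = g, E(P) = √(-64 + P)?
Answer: -17560 - √146 ≈ -17572.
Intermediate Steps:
T = -17560 (T = (-16224 - 1344) + 8 = -17568 + 8 = -17560)
T - E(210) = -17560 - √(-64 + 210) = -17560 - √146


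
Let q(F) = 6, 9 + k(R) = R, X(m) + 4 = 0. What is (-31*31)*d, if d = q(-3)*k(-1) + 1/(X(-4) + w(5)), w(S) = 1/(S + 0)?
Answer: 1100345/19 ≈ 57913.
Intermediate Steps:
X(m) = -4 (X(m) = -4 + 0 = -4)
k(R) = -9 + R
w(S) = 1/S
d = -1145/19 (d = 6*(-9 - 1) + 1/(-4 + 1/5) = 6*(-10) + 1/(-4 + 1/5) = -60 + 1/(-19/5) = -60 - 5/19 = -1145/19 ≈ -60.263)
(-31*31)*d = -31*31*(-1145/19) = -961*(-1145/19) = 1100345/19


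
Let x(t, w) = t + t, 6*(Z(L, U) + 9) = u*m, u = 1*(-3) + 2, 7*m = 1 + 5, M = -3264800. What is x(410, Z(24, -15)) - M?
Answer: 3265620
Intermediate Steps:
m = 6/7 (m = (1 + 5)/7 = (1/7)*6 = 6/7 ≈ 0.85714)
u = -1 (u = -3 + 2 = -1)
Z(L, U) = -64/7 (Z(L, U) = -9 + (-1*6/7)/6 = -9 + (1/6)*(-6/7) = -9 - 1/7 = -64/7)
x(t, w) = 2*t
x(410, Z(24, -15)) - M = 2*410 - 1*(-3264800) = 820 + 3264800 = 3265620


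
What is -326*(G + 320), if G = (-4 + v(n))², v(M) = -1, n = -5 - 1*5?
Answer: -112470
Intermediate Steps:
n = -10 (n = -5 - 5 = -10)
G = 25 (G = (-4 - 1)² = (-5)² = 25)
-326*(G + 320) = -326*(25 + 320) = -326*345 = -112470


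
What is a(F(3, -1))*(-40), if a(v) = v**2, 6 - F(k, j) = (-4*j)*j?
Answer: -4000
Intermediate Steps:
F(k, j) = 6 + 4*j**2 (F(k, j) = 6 - (-4*j)*j = 6 - (-4)*j**2 = 6 + 4*j**2)
a(F(3, -1))*(-40) = (6 + 4*(-1)**2)**2*(-40) = (6 + 4*1)**2*(-40) = (6 + 4)**2*(-40) = 10**2*(-40) = 100*(-40) = -4000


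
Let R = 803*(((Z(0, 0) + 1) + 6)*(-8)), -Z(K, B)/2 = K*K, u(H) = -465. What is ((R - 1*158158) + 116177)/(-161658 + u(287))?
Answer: 28983/54041 ≈ 0.53631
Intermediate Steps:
Z(K, B) = -2*K² (Z(K, B) = -2*K*K = -2*K²)
R = -44968 (R = 803*(((-2*0² + 1) + 6)*(-8)) = 803*(((-2*0 + 1) + 6)*(-8)) = 803*(((0 + 1) + 6)*(-8)) = 803*((1 + 6)*(-8)) = 803*(7*(-8)) = 803*(-56) = -44968)
((R - 1*158158) + 116177)/(-161658 + u(287)) = ((-44968 - 1*158158) + 116177)/(-161658 - 465) = ((-44968 - 158158) + 116177)/(-162123) = (-203126 + 116177)*(-1/162123) = -86949*(-1/162123) = 28983/54041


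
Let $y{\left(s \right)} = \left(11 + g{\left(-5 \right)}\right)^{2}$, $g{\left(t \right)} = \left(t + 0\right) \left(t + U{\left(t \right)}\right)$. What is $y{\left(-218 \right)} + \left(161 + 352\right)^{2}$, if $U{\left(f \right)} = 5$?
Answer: $263290$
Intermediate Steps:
$g{\left(t \right)} = t \left(5 + t\right)$ ($g{\left(t \right)} = \left(t + 0\right) \left(t + 5\right) = t \left(5 + t\right)$)
$y{\left(s \right)} = 121$ ($y{\left(s \right)} = \left(11 - 5 \left(5 - 5\right)\right)^{2} = \left(11 - 0\right)^{2} = \left(11 + 0\right)^{2} = 11^{2} = 121$)
$y{\left(-218 \right)} + \left(161 + 352\right)^{2} = 121 + \left(161 + 352\right)^{2} = 121 + 513^{2} = 121 + 263169 = 263290$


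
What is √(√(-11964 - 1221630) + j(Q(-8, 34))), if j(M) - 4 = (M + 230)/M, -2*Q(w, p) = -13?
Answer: √(6825 + 507*I*√137066)/13 ≈ 23.998 + 23.141*I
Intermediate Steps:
Q(w, p) = 13/2 (Q(w, p) = -½*(-13) = 13/2)
j(M) = 4 + (230 + M)/M (j(M) = 4 + (M + 230)/M = 4 + (230 + M)/M)
√(√(-11964 - 1221630) + j(Q(-8, 34))) = √(√(-11964 - 1221630) + (5 + 230/(13/2))) = √(√(-1233594) + (5 + 230*(2/13))) = √(3*I*√137066 + (5 + 460/13)) = √(3*I*√137066 + 525/13) = √(525/13 + 3*I*√137066)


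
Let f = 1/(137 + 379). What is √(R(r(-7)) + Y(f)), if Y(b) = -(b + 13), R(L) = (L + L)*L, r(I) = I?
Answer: √5657811/258 ≈ 9.2194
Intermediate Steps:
R(L) = 2*L² (R(L) = (2*L)*L = 2*L²)
f = 1/516 ≈ 0.0019380
Y(b) = -13 - b (Y(b) = -(13 + b) = -13 - b)
√(R(r(-7)) + Y(f)) = √(2*(-7)² + (-13 - 1*1/516)) = √(2*49 + (-13 - 1/516)) = √(98 - 6709/516) = √(43859/516) = √5657811/258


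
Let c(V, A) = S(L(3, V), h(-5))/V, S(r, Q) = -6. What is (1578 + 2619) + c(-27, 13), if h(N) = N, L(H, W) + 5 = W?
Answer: 37775/9 ≈ 4197.2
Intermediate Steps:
L(H, W) = -5 + W
c(V, A) = -6/V
(1578 + 2619) + c(-27, 13) = (1578 + 2619) - 6/(-27) = 4197 - 6*(-1/27) = 4197 + 2/9 = 37775/9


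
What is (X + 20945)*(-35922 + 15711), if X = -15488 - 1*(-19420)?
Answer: -502789047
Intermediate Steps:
X = 3932 (X = -15488 + 19420 = 3932)
(X + 20945)*(-35922 + 15711) = (3932 + 20945)*(-35922 + 15711) = 24877*(-20211) = -502789047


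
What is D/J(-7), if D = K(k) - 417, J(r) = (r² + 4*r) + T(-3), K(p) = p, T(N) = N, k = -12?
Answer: -143/6 ≈ -23.833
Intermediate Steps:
J(r) = -3 + r² + 4*r (J(r) = (r² + 4*r) - 3 = -3 + r² + 4*r)
D = -429 (D = -12 - 417 = -429)
D/J(-7) = -429/(-3 + (-7)² + 4*(-7)) = -429/(-3 + 49 - 28) = -429/18 = -429*1/18 = -143/6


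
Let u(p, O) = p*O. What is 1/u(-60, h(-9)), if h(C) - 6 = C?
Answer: 1/180 ≈ 0.0055556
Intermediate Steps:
h(C) = 6 + C
u(p, O) = O*p
1/u(-60, h(-9)) = 1/((6 - 9)*(-60)) = 1/(-3*(-60)) = 1/180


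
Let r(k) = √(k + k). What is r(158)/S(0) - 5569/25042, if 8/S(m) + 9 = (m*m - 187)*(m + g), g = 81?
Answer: -5569/25042 - 3789*√79 ≈ -33678.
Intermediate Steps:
r(k) = √2*√k (r(k) = √(2*k) = √2*√k)
S(m) = 8/(-9 + (-187 + m²)*(81 + m)) (S(m) = 8/(-9 + (m*m - 187)*(m + 81)) = 8/(-9 + (m² - 187)*(81 + m)) = 8/(-9 + (-187 + m²)*(81 + m)))
r(158)/S(0) - 5569/25042 = (√2*√158)/((8/(-15156 + 0³ - 187*0 + 81*0²))) - 5569/25042 = (2*√79)/((8/(-15156 + 0 + 0 + 81*0))) - 5569*1/25042 = (2*√79)/((8/(-15156 + 0 + 0 + 0))) - 5569/25042 = (2*√79)/((8/(-15156))) - 5569/25042 = (2*√79)/((8*(-1/15156))) - 5569/25042 = (2*√79)/(-2/3789) - 5569/25042 = (2*√79)*(-3789/2) - 5569/25042 = -3789*√79 - 5569/25042 = -5569/25042 - 3789*√79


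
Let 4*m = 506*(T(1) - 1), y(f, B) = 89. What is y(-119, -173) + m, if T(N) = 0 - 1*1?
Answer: -164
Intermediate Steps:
T(N) = -1 (T(N) = 0 - 1 = -1)
m = -253 (m = (506*(-1 - 1))/4 = (506*(-2))/4 = (1/4)*(-1012) = -253)
y(-119, -173) + m = 89 - 253 = -164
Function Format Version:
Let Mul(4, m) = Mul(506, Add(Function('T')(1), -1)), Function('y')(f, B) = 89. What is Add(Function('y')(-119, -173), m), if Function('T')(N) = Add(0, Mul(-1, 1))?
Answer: -164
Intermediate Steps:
Function('T')(N) = -1 (Function('T')(N) = Add(0, -1) = -1)
m = -253 (m = Mul(Rational(1, 4), Mul(506, Add(-1, -1))) = Mul(Rational(1, 4), Mul(506, -2)) = Mul(Rational(1, 4), -1012) = -253)
Add(Function('y')(-119, -173), m) = Add(89, -253) = -164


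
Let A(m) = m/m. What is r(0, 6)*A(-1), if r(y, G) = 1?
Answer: 1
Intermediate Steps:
A(m) = 1
r(0, 6)*A(-1) = 1*1 = 1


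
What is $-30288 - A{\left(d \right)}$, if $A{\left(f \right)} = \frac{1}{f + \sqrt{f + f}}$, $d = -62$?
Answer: $- \frac{1938431}{64} + \frac{i \sqrt{31}}{1984} \approx -30288.0 + 0.0028063 i$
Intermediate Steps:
$A{\left(f \right)} = \frac{1}{f + \sqrt{2} \sqrt{f}}$ ($A{\left(f \right)} = \frac{1}{f + \sqrt{2 f}} = \frac{1}{f + \sqrt{2} \sqrt{f}}$)
$-30288 - A{\left(d \right)} = -30288 - \frac{1}{-62 + \sqrt{2} \sqrt{-62}} = -30288 - \frac{1}{-62 + \sqrt{2} i \sqrt{62}} = -30288 - \frac{1}{-62 + 2 i \sqrt{31}}$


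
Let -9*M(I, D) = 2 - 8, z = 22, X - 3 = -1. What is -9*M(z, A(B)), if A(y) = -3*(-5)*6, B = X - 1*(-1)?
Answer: -6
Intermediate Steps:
X = 2 (X = 3 - 1 = 2)
B = 3 (B = 2 - 1*(-1) = 2 + 1 = 3)
A(y) = 90 (A(y) = 15*6 = 90)
M(I, D) = 2/3 (M(I, D) = -(2 - 8)/9 = -1/9*(-6) = 2/3)
-9*M(z, A(B)) = -9*2/3 = -6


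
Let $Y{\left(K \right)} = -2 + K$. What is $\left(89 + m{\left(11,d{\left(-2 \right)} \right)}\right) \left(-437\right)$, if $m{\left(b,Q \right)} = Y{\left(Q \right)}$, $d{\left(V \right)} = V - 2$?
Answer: $-36271$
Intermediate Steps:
$d{\left(V \right)} = -2 + V$ ($d{\left(V \right)} = V - 2 = -2 + V$)
$m{\left(b,Q \right)} = -2 + Q$
$\left(89 + m{\left(11,d{\left(-2 \right)} \right)}\right) \left(-437\right) = \left(89 - 6\right) \left(-437\right) = 83 \left(-437\right) = -36271$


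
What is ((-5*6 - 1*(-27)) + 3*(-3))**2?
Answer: 144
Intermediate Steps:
((-5*6 - 1*(-27)) + 3*(-3))**2 = ((-30 + 27) - 9)**2 = (-3 - 9)**2 = (-12)**2 = 144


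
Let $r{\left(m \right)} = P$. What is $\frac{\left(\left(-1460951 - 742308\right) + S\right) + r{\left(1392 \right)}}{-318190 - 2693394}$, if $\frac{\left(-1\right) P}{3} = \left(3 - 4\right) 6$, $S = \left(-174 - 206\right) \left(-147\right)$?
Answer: $\frac{2147381}{3011584} \approx 0.71304$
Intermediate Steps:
$S = 55860$ ($S = \left(-380\right) \left(-147\right) = 55860$)
$P = 18$ ($P = - 3 \left(3 - 4\right) 6 = - 3 \left(\left(-1\right) 6\right) = \left(-3\right) \left(-6\right) = 18$)
$r{\left(m \right)} = 18$
$\frac{\left(\left(-1460951 - 742308\right) + S\right) + r{\left(1392 \right)}}{-318190 - 2693394} = \frac{\left(\left(-1460951 - 742308\right) + 55860\right) + 18}{-318190 - 2693394} = \frac{\left(-2203259 + 55860\right) + 18}{-3011584} = \left(-2147399 + 18\right) \left(- \frac{1}{3011584}\right) = \left(-2147381\right) \left(- \frac{1}{3011584}\right) = \frac{2147381}{3011584}$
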